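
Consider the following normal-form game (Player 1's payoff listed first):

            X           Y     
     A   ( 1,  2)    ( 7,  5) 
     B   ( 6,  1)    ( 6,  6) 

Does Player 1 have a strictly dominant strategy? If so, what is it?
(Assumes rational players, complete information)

No strictly dominant strategy exists for Player 1

Work:
A strategy strictly dominates another if it gives a strictly higher payoff against every opponent action. Compare each pair of P1's strategies column-by-column:
  A vs B: [1 vs 6, 7 vs 6] → A does not strictly dominate B (column X: 1 ≤ 6)
  B vs A: [6 vs 1, 6 vs 7] → B does not strictly dominate A (column Y: 6 ≤ 7)
No single strategy strictly dominates all others → no strictly dominant strategy.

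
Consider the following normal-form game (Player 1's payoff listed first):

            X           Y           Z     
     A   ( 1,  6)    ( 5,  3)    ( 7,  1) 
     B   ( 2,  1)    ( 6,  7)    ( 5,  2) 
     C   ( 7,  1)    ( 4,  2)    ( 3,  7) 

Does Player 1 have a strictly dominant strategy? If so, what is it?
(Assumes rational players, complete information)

No strictly dominant strategy exists for Player 1

Work:
A strategy strictly dominates another if it gives a strictly higher payoff against every opponent action. Compare each pair of P1's strategies column-by-column:
  A vs B: [1 vs 2, 5 vs 6, 7 vs 5] → A does not strictly dominate B (column X: 1 ≤ 2)
  A vs C: [1 vs 7, 5 vs 4, 7 vs 3] → A does not strictly dominate C (column X: 1 ≤ 7)
  B vs A: [2 vs 1, 6 vs 5, 5 vs 7] → B does not strictly dominate A (column Z: 5 ≤ 7)
  B vs C: [2 vs 7, 6 vs 4, 5 vs 3] → B does not strictly dominate C (column X: 2 ≤ 7)
  C vs A: [7 vs 1, 4 vs 5, 3 vs 7] → C does not strictly dominate A (column Y: 4 ≤ 5)
  C vs B: [7 vs 2, 4 vs 6, 3 vs 5] → C does not strictly dominate B (column Y: 4 ≤ 6)
No single strategy strictly dominates all others → no strictly dominant strategy.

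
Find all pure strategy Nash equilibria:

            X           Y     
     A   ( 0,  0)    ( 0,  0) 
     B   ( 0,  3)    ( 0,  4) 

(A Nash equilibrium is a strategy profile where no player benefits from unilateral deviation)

Nash equilibrium: (A, X), (A, Y), (B, Y)

Work:
Best responses:
  P1 vs X: payoffs [0, 0] → best response A/B (payoff 0)
  P1 vs Y: payoffs [0, 0] → best response A/B (payoff 0)
  P2 vs A: payoffs [0, 0] → best response X/Y (payoff 0)
  P2 vs B: payoffs [3, 4] → best response Y (payoff 4)
Mutual best responses: (A,X), (A,Y), (B,Y) → Nash equilibria.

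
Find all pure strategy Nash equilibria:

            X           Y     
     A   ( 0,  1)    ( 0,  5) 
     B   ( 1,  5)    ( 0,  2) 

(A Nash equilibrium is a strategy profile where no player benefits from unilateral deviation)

Nash equilibrium: (A, Y), (B, X)

Work:
Best responses:
  P1 vs X: payoffs [0, 1] → best response B (payoff 1)
  P1 vs Y: payoffs [0, 0] → best response A/B (payoff 0)
  P2 vs A: payoffs [1, 5] → best response Y (payoff 5)
  P2 vs B: payoffs [5, 2] → best response X (payoff 5)
Mutual best responses: (A,Y), (B,X) → Nash equilibria.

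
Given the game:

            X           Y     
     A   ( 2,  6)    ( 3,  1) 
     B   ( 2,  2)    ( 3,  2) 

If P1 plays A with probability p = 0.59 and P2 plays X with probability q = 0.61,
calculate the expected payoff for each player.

E[P1] = 2.39, E[P2] = 3.2095

Work:
E[P1] = p·q·π₁(A,X) + p·(1-q)·π₁(A,Y) + (1-p)·q·π₁(B,X) + (1-p)·(1-q)·π₁(B,Y)
= 0.59·0.61·2 + 0.59·0.39·3 + 0.41·0.61·2 + 0.41·0.39·3
= 2.39

E[P2] = 3.2095 (similar calculation)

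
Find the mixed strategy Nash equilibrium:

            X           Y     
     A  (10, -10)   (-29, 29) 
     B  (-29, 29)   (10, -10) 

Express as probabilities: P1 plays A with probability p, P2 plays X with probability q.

p = 0.5, q = 0.5

Work:
Find probabilities that make opponent indifferent:
P2 chooses q to make P1 indifferent between A and B
P1 chooses p to make P2 indifferent between X and Y
Mixed NE: P1 plays (A: 0.5, B: 0.5), P2 plays (X: 0.5, Y: 0.5)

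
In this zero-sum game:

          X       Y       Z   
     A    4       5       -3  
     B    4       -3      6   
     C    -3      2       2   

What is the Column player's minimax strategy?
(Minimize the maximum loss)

Column should play X, value = 4

Work:
Column player minimizes Row's maximum payoff:
Column X: max payoff to Row = 4
Column Y: max payoff to Row = 5
Column Z: max payoff to Row = 6
Minimum is 4, achieved by column X.
Minimax strategy: X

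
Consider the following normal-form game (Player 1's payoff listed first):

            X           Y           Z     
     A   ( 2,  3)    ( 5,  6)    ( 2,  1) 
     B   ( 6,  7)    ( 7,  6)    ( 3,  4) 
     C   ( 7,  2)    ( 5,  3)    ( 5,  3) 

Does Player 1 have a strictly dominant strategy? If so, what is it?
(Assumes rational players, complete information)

No strictly dominant strategy exists for Player 1

Work:
A strategy strictly dominates another if it gives a strictly higher payoff against every opponent action. Compare each pair of P1's strategies column-by-column:
  A vs B: [2 vs 6, 5 vs 7, 2 vs 3] → A does not strictly dominate B (column X: 2 ≤ 6)
  A vs C: [2 vs 7, 5 vs 5, 2 vs 5] → A does not strictly dominate C (column X: 2 ≤ 7)
  B vs A: [6 vs 2, 7 vs 5, 3 vs 2] → B strictly dominates A
  B vs C: [6 vs 7, 7 vs 5, 3 vs 5] → B does not strictly dominate C (column X: 6 ≤ 7)
  C vs A: [7 vs 2, 5 vs 5, 5 vs 2] → C does not strictly dominate A (column Y: 5 ≤ 5)
  C vs B: [7 vs 6, 5 vs 7, 5 vs 3] → C does not strictly dominate B (column Y: 5 ≤ 7)
No single strategy strictly dominates all others → no strictly dominant strategy.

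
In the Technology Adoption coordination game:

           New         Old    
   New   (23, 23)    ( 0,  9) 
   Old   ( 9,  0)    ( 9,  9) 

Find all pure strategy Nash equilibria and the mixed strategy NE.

Pure NE: (New, New) and (Old, Old); Mixed NE: p = 0.3913, q = 0.3913

Work:
Check pure NE:
(New, New): (23, 23) - no unilateral deviation beneficial
(Old, Old): (9, 9) - no unilateral deviation beneficial
Mixed NE: P1 plays New with p = 0.3913, P2 plays New with q = 0.3913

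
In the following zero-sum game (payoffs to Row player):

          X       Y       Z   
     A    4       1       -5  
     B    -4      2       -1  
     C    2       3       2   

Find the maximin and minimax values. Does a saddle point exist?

Maximin = 2, Minimax = 2, Saddle: True

Work:
Row minimums: [-5, -4, 2] → maximin = 2
Column maximums: [4, 3, 2] → minimax = 2
Saddle point exists! Game value = 2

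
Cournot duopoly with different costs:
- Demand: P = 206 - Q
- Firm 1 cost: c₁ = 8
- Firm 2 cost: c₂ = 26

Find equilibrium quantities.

q₁* = 72.0, q₂* = 54.0

Work:
Reaction: q₁ = (206 - 8 - q₂)/2
Reaction: q₂ = (206 - 26 - q₁)/2
Solve simultaneously:
q₁* = (206 - 2×8 + 26)/3 = 72.0
q₂* = (206 - 2×26 + 8)/3 = 54.0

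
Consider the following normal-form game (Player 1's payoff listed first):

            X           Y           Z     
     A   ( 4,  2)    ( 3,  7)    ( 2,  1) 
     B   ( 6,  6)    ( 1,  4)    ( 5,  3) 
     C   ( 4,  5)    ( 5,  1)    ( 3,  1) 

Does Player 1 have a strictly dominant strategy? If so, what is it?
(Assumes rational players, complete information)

No strictly dominant strategy exists for Player 1

Work:
A strategy strictly dominates another if it gives a strictly higher payoff against every opponent action. Compare each pair of P1's strategies column-by-column:
  A vs B: [4 vs 6, 3 vs 1, 2 vs 5] → A does not strictly dominate B (column X: 4 ≤ 6)
  A vs C: [4 vs 4, 3 vs 5, 2 vs 3] → A does not strictly dominate C (column X: 4 ≤ 4)
  B vs A: [6 vs 4, 1 vs 3, 5 vs 2] → B does not strictly dominate A (column Y: 1 ≤ 3)
  B vs C: [6 vs 4, 1 vs 5, 5 vs 3] → B does not strictly dominate C (column Y: 1 ≤ 5)
  C vs A: [4 vs 4, 5 vs 3, 3 vs 2] → C does not strictly dominate A (column X: 4 ≤ 4)
  C vs B: [4 vs 6, 5 vs 1, 3 vs 5] → C does not strictly dominate B (column X: 4 ≤ 6)
No single strategy strictly dominates all others → no strictly dominant strategy.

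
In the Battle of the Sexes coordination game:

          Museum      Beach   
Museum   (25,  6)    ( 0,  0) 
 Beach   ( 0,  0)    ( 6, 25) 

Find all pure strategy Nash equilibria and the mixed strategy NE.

Pure NE: (Museum, Museum) and (Beach, Beach); Mixed NE: p = 0.8065, q = 0.1935

Work:
Check pure NE:
(Museum, Museum): (25, 6) - no unilateral deviation beneficial
(Beach, Beach): (6, 25) - no unilateral deviation beneficial
Mixed NE: P1 plays Museum with p = 0.8065, P2 plays Museum with q = 0.1935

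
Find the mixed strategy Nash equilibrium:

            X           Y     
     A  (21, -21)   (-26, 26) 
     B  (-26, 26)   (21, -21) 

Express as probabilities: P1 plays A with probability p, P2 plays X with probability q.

p = 0.5, q = 0.5

Work:
Find probabilities that make opponent indifferent:
P2 chooses q to make P1 indifferent between A and B
P1 chooses p to make P2 indifferent between X and Y
Mixed NE: P1 plays (A: 0.5, B: 0.5), P2 plays (X: 0.5, Y: 0.5)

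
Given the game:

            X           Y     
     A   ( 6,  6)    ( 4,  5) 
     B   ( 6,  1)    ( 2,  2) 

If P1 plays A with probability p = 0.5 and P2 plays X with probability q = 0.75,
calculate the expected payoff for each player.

E[P1] = 5.25, E[P2] = 3.5

Work:
E[P1] = p·q·π₁(A,X) + p·(1-q)·π₁(A,Y) + (1-p)·q·π₁(B,X) + (1-p)·(1-q)·π₁(B,Y)
= 0.5·0.75·6 + 0.5·0.25·4 + 0.5·0.75·6 + 0.5·0.25·2
= 5.25

E[P2] = 3.5 (similar calculation)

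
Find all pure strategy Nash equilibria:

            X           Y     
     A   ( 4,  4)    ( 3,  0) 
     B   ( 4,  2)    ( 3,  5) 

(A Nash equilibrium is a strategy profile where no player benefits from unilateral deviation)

Nash equilibrium: (A, X), (B, Y)

Work:
Best responses:
  P1 vs X: payoffs [4, 4] → best response A/B (payoff 4)
  P1 vs Y: payoffs [3, 3] → best response A/B (payoff 3)
  P2 vs A: payoffs [4, 0] → best response X (payoff 4)
  P2 vs B: payoffs [2, 5] → best response Y (payoff 5)
Mutual best responses: (A,X), (B,Y) → Nash equilibria.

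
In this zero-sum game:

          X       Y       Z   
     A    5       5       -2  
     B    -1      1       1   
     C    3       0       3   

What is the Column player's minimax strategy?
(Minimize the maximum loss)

Column should play Z, value = 3

Work:
Column player minimizes Row's maximum payoff:
Column X: max payoff to Row = 5
Column Y: max payoff to Row = 5
Column Z: max payoff to Row = 3
Minimum is 3, achieved by column Z.
Minimax strategy: Z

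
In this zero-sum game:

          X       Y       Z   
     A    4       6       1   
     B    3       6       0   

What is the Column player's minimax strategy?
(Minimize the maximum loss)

Column should play Z, value = 1

Work:
Column player minimizes Row's maximum payoff:
Column X: max payoff to Row = 4
Column Y: max payoff to Row = 6
Column Z: max payoff to Row = 1
Minimum is 1, achieved by column Z.
Minimax strategy: Z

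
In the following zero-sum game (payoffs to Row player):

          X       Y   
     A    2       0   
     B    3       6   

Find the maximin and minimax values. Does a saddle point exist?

Maximin = 3, Minimax = 3, Saddle: True

Work:
Row minimums: [0, 3] → maximin = 3
Column maximums: [3, 6] → minimax = 3
Saddle point exists! Game value = 3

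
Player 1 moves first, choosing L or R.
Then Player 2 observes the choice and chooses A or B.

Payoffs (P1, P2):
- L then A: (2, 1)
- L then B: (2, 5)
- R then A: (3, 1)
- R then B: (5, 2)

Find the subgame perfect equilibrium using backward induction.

P1 plays R, P2 plays B after L and B after R; Payoff (5, 2)

Work:
Backward induction:
After L: P2 chooses B → P1 gets 2
After R: P2 chooses B → P1 gets 5
P1 chooses R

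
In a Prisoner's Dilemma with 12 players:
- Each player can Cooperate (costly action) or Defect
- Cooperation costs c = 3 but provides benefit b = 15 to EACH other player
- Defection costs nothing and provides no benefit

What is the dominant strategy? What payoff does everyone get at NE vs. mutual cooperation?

Dominant: Defect; NE payoff = 0; Coop payoff = 162

Work:
Defect dominates (saves cost c = 3, benefit to others is external)
NE: All defect → everyone gets 0
If all cooperate: each receives (11)×15 - 3 = 162
Social dilemma: 162 > 0 but NE gives 0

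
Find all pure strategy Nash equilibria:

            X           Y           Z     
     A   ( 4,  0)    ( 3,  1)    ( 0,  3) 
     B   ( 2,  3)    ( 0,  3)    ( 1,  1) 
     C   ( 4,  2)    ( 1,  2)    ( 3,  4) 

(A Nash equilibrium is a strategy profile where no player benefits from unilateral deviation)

Nash equilibrium: (C, Z)

Work:
Best responses:
  P1 vs X: payoffs [4, 2, 4] → best response A/C (payoff 4)
  P1 vs Y: payoffs [3, 0, 1] → best response A (payoff 3)
  P1 vs Z: payoffs [0, 1, 3] → best response C (payoff 3)
  P2 vs A: payoffs [0, 1, 3] → best response Z (payoff 3)
  P2 vs B: payoffs [3, 3, 1] → best response X/Y (payoff 3)
  P2 vs C: payoffs [2, 2, 4] → best response Z (payoff 4)
Mutual best responses: (C,Z) → Nash equilibria.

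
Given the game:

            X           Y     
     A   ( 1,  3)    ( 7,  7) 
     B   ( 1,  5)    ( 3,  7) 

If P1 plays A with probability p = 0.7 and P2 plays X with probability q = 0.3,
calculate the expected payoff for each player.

E[P1] = 4.36, E[P2] = 5.98

Work:
E[P1] = p·q·π₁(A,X) + p·(1-q)·π₁(A,Y) + (1-p)·q·π₁(B,X) + (1-p)·(1-q)·π₁(B,Y)
= 0.7·0.3·1 + 0.7·0.7·7 + 0.3·0.3·1 + 0.3·0.7·3
= 4.36

E[P2] = 5.98 (similar calculation)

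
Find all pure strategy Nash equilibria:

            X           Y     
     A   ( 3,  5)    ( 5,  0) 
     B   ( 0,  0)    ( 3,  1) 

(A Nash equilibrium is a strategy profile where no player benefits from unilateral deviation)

Nash equilibrium: (A, X)

Work:
Best responses:
  P1 vs X: payoffs [3, 0] → best response A (payoff 3)
  P1 vs Y: payoffs [5, 3] → best response A (payoff 5)
  P2 vs A: payoffs [5, 0] → best response X (payoff 5)
  P2 vs B: payoffs [0, 1] → best response Y (payoff 1)
Mutual best responses: (A,X) → Nash equilibria.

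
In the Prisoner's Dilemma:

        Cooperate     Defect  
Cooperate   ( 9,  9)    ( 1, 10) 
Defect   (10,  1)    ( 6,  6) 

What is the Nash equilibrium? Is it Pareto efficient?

(Defect, Defect) is NE; not Pareto efficient

Work:
Defect dominates Cooperate for both players:
If P2 cooperates: Defect (10) > Cooperate (9)
If P2 defects: Defect (6) > Cooperate (1)
NE: (Defect, Defect) with payoff (6, 6)
But (Cooperate, Cooperate) = (9, 9) Pareto dominates (6, 6)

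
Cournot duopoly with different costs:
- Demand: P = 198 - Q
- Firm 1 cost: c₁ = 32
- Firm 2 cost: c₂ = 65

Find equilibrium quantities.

q₁* = 66.33, q₂* = 33.33

Work:
Reaction: q₁ = (198 - 32 - q₂)/2
Reaction: q₂ = (198 - 65 - q₁)/2
Solve simultaneously:
q₁* = (198 - 2×32 + 65)/3 = 66.33
q₂* = (198 - 2×65 + 32)/3 = 33.33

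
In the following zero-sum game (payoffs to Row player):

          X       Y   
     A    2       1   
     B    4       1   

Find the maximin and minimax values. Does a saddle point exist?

Maximin = 1, Minimax = 1, Saddle: True

Work:
Row minimums: [1, 1] → maximin = 1
Column maximums: [4, 1] → minimax = 1
Saddle point exists! Game value = 1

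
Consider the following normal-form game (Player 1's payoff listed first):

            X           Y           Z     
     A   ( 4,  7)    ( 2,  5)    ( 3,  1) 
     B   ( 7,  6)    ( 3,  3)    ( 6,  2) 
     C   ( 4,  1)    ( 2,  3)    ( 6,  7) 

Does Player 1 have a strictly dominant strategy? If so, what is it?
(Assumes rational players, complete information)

No strictly dominant strategy exists for Player 1

Work:
A strategy strictly dominates another if it gives a strictly higher payoff against every opponent action. Compare each pair of P1's strategies column-by-column:
  A vs B: [4 vs 7, 2 vs 3, 3 vs 6] → A does not strictly dominate B (column X: 4 ≤ 7)
  A vs C: [4 vs 4, 2 vs 2, 3 vs 6] → A does not strictly dominate C (column X: 4 ≤ 4)
  B vs A: [7 vs 4, 3 vs 2, 6 vs 3] → B strictly dominates A
  B vs C: [7 vs 4, 3 vs 2, 6 vs 6] → B does not strictly dominate C (column Z: 6 ≤ 6)
  C vs A: [4 vs 4, 2 vs 2, 6 vs 3] → C does not strictly dominate A (column X: 4 ≤ 4)
  C vs B: [4 vs 7, 2 vs 3, 6 vs 6] → C does not strictly dominate B (column X: 4 ≤ 7)
No single strategy strictly dominates all others → no strictly dominant strategy.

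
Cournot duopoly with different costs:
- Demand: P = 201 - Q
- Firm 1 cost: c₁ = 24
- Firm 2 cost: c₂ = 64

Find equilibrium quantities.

q₁* = 72.33, q₂* = 32.33

Work:
Reaction: q₁ = (201 - 24 - q₂)/2
Reaction: q₂ = (201 - 64 - q₁)/2
Solve simultaneously:
q₁* = (201 - 2×24 + 64)/3 = 72.33
q₂* = (201 - 2×64 + 24)/3 = 32.33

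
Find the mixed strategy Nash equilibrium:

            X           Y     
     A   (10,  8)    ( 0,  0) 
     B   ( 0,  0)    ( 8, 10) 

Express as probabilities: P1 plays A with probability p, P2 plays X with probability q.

p = 0.5556, q = 0.4444

Work:
Find probabilities that make opponent indifferent:
P2 chooses q to make P1 indifferent between A and B
P1 chooses p to make P2 indifferent between X and Y
Mixed NE: P1 plays (A: 0.5556, B: 0.4444), P2 plays (X: 0.4444, Y: 0.5556)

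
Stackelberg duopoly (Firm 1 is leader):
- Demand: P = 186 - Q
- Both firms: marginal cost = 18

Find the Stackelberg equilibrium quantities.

q₁* (leader) = 84.0, q₂* (follower) = 42.0

Work:
Follower's reaction: q₂ = (a - c - q₁)/2
Leader substitutes: π₁ = q₁·(a - q₁ - (a-c-q₁)/2 - c)
FOC: q₁* = (186 - 18)/2 = 84.00
Then: q₂* = (186 - 18 - 84.0)/2 = 42.00
Leader has first-mover advantage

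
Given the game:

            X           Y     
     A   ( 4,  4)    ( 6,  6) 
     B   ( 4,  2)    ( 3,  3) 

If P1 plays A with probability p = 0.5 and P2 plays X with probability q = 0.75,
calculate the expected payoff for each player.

E[P1] = 4.125, E[P2] = 3.375

Work:
E[P1] = p·q·π₁(A,X) + p·(1-q)·π₁(A,Y) + (1-p)·q·π₁(B,X) + (1-p)·(1-q)·π₁(B,Y)
= 0.5·0.75·4 + 0.5·0.25·6 + 0.5·0.75·4 + 0.5·0.25·3
= 4.125

E[P2] = 3.375 (similar calculation)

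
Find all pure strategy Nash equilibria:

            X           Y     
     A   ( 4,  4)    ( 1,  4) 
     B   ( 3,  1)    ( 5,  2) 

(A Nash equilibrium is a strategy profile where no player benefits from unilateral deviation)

Nash equilibrium: (A, X), (B, Y)

Work:
Best responses:
  P1 vs X: payoffs [4, 3] → best response A (payoff 4)
  P1 vs Y: payoffs [1, 5] → best response B (payoff 5)
  P2 vs A: payoffs [4, 4] → best response X/Y (payoff 4)
  P2 vs B: payoffs [1, 2] → best response Y (payoff 2)
Mutual best responses: (A,X), (B,Y) → Nash equilibria.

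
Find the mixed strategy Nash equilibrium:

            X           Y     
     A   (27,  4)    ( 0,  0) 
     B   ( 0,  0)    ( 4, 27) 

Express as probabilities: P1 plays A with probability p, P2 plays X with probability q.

p = 0.871, q = 0.129

Work:
Find probabilities that make opponent indifferent:
P2 chooses q to make P1 indifferent between A and B
P1 chooses p to make P2 indifferent between X and Y
Mixed NE: P1 plays (A: 0.871, B: 0.129), P2 plays (X: 0.129, Y: 0.871)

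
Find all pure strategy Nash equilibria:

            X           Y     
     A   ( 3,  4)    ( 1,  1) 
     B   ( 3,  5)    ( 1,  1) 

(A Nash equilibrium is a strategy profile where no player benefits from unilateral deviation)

Nash equilibrium: (A, X), (B, X)

Work:
Best responses:
  P1 vs X: payoffs [3, 3] → best response A/B (payoff 3)
  P1 vs Y: payoffs [1, 1] → best response A/B (payoff 1)
  P2 vs A: payoffs [4, 1] → best response X (payoff 4)
  P2 vs B: payoffs [5, 1] → best response X (payoff 5)
Mutual best responses: (A,X), (B,X) → Nash equilibria.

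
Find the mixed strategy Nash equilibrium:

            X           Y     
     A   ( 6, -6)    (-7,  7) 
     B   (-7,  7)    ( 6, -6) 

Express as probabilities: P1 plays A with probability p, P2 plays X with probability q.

p = 0.5, q = 0.5

Work:
Find probabilities that make opponent indifferent:
P2 chooses q to make P1 indifferent between A and B
P1 chooses p to make P2 indifferent between X and Y
Mixed NE: P1 plays (A: 0.5, B: 0.5), P2 plays (X: 0.5, Y: 0.5)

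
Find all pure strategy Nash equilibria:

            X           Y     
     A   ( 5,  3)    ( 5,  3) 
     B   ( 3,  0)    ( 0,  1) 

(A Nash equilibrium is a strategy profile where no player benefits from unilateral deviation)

Nash equilibrium: (A, X), (A, Y)

Work:
Best responses:
  P1 vs X: payoffs [5, 3] → best response A (payoff 5)
  P1 vs Y: payoffs [5, 0] → best response A (payoff 5)
  P2 vs A: payoffs [3, 3] → best response X/Y (payoff 3)
  P2 vs B: payoffs [0, 1] → best response Y (payoff 1)
Mutual best responses: (A,X), (A,Y) → Nash equilibria.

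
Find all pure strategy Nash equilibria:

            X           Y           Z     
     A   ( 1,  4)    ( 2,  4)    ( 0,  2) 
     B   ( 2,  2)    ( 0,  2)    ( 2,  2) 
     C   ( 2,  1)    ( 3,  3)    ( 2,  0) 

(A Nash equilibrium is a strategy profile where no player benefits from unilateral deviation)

Nash equilibrium: (B, X), (B, Z), (C, Y)

Work:
Best responses:
  P1 vs X: payoffs [1, 2, 2] → best response B/C (payoff 2)
  P1 vs Y: payoffs [2, 0, 3] → best response C (payoff 3)
  P1 vs Z: payoffs [0, 2, 2] → best response B/C (payoff 2)
  P2 vs A: payoffs [4, 4, 2] → best response X/Y (payoff 4)
  P2 vs B: payoffs [2, 2, 2] → best response X/Y/Z (payoff 2)
  P2 vs C: payoffs [1, 3, 0] → best response Y (payoff 3)
Mutual best responses: (B,X), (B,Z), (C,Y) → Nash equilibria.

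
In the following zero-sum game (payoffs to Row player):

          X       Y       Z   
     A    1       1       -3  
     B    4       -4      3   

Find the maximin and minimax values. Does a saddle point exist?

Maximin = -3, Minimax = 1, Saddle: False

Work:
Row minimums: [-3, -4] → maximin = -3
Column maximums: [4, 1, 3] → minimax = 1
No saddle point (maximin ≠ minimax). Mixed strategy needed.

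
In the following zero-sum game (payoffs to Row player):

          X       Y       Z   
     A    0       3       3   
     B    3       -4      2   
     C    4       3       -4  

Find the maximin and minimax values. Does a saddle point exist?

Maximin = 0, Minimax = 3, Saddle: False

Work:
Row minimums: [0, -4, -4] → maximin = 0
Column maximums: [4, 3, 3] → minimax = 3
No saddle point (maximin ≠ minimax). Mixed strategy needed.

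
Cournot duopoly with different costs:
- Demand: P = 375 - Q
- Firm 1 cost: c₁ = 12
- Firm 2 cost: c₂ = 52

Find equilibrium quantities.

q₁* = 134.33, q₂* = 94.33

Work:
Reaction: q₁ = (375 - 12 - q₂)/2
Reaction: q₂ = (375 - 52 - q₁)/2
Solve simultaneously:
q₁* = (375 - 2×12 + 52)/3 = 134.33
q₂* = (375 - 2×52 + 12)/3 = 94.33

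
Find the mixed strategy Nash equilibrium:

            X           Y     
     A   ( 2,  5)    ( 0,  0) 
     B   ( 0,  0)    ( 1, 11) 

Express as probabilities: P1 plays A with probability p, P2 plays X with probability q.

p = 0.6875, q = 0.3333

Work:
Find probabilities that make opponent indifferent:
P2 chooses q to make P1 indifferent between A and B
P1 chooses p to make P2 indifferent between X and Y
Mixed NE: P1 plays (A: 0.6875, B: 0.3125), P2 plays (X: 0.3333, Y: 0.6667)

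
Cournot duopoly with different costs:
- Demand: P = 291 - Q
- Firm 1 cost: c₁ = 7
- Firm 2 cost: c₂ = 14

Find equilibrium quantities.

q₁* = 97.0, q₂* = 90.0

Work:
Reaction: q₁ = (291 - 7 - q₂)/2
Reaction: q₂ = (291 - 14 - q₁)/2
Solve simultaneously:
q₁* = (291 - 2×7 + 14)/3 = 97.0
q₂* = (291 - 2×14 + 7)/3 = 90.0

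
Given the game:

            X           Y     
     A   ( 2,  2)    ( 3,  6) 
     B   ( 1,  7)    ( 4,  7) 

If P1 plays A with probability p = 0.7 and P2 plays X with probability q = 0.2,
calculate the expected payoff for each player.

E[P1] = 2.98, E[P2] = 5.74

Work:
E[P1] = p·q·π₁(A,X) + p·(1-q)·π₁(A,Y) + (1-p)·q·π₁(B,X) + (1-p)·(1-q)·π₁(B,Y)
= 0.7·0.2·2 + 0.7·0.8·3 + 0.3·0.2·1 + 0.3·0.8·4
= 2.98

E[P2] = 5.74 (similar calculation)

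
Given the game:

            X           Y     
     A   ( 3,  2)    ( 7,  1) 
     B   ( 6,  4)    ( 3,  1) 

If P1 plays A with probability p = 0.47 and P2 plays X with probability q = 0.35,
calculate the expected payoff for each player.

E[P1] = 4.7785, E[P2] = 1.721

Work:
E[P1] = p·q·π₁(A,X) + p·(1-q)·π₁(A,Y) + (1-p)·q·π₁(B,X) + (1-p)·(1-q)·π₁(B,Y)
= 0.47·0.35·3 + 0.47·0.65·7 + 0.53·0.35·6 + 0.53·0.65·3
= 4.7785

E[P2] = 1.721 (similar calculation)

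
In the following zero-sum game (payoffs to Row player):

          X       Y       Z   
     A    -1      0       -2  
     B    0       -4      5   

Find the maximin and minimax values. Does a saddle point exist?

Maximin = -2, Minimax = 0, Saddle: False

Work:
Row minimums: [-2, -4] → maximin = -2
Column maximums: [0, 0, 5] → minimax = 0
No saddle point (maximin ≠ minimax). Mixed strategy needed.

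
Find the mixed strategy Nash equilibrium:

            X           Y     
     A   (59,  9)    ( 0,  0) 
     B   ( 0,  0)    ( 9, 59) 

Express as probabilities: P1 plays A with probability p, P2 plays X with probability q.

p = 0.8676, q = 0.1324

Work:
Find probabilities that make opponent indifferent:
P2 chooses q to make P1 indifferent between A and B
P1 chooses p to make P2 indifferent between X and Y
Mixed NE: P1 plays (A: 0.8676, B: 0.1324), P2 plays (X: 0.1324, Y: 0.8676)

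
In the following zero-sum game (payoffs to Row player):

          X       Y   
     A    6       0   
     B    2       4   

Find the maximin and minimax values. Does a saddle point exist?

Maximin = 2, Minimax = 4, Saddle: False

Work:
Row minimums: [0, 2] → maximin = 2
Column maximums: [6, 4] → minimax = 4
No saddle point (maximin ≠ minimax). Mixed strategy needed.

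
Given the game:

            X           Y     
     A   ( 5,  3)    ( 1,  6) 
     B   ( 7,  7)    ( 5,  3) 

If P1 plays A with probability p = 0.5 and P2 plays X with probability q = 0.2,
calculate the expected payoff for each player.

E[P1] = 3.6, E[P2] = 4.6

Work:
E[P1] = p·q·π₁(A,X) + p·(1-q)·π₁(A,Y) + (1-p)·q·π₁(B,X) + (1-p)·(1-q)·π₁(B,Y)
= 0.5·0.2·5 + 0.5·0.8·1 + 0.5·0.2·7 + 0.5·0.8·5
= 3.6

E[P2] = 4.6 (similar calculation)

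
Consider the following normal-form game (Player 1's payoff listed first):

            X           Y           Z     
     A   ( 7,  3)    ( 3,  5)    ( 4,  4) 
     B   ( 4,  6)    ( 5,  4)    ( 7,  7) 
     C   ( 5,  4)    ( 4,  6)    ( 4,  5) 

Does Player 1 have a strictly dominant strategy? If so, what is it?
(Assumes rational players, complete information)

No strictly dominant strategy exists for Player 1

Work:
A strategy strictly dominates another if it gives a strictly higher payoff against every opponent action. Compare each pair of P1's strategies column-by-column:
  A vs B: [7 vs 4, 3 vs 5, 4 vs 7] → A does not strictly dominate B (column Y: 3 ≤ 5)
  A vs C: [7 vs 5, 3 vs 4, 4 vs 4] → A does not strictly dominate C (column Y: 3 ≤ 4)
  B vs A: [4 vs 7, 5 vs 3, 7 vs 4] → B does not strictly dominate A (column X: 4 ≤ 7)
  B vs C: [4 vs 5, 5 vs 4, 7 vs 4] → B does not strictly dominate C (column X: 4 ≤ 5)
  C vs A: [5 vs 7, 4 vs 3, 4 vs 4] → C does not strictly dominate A (column X: 5 ≤ 7)
  C vs B: [5 vs 4, 4 vs 5, 4 vs 7] → C does not strictly dominate B (column Y: 4 ≤ 5)
No single strategy strictly dominates all others → no strictly dominant strategy.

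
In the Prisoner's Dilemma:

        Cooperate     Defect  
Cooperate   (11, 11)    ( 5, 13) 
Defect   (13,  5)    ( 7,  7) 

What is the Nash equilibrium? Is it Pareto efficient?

(Defect, Defect) is NE; not Pareto efficient

Work:
Defect dominates Cooperate for both players:
If P2 cooperates: Defect (13) > Cooperate (11)
If P2 defects: Defect (7) > Cooperate (5)
NE: (Defect, Defect) with payoff (7, 7)
But (Cooperate, Cooperate) = (11, 11) Pareto dominates (7, 7)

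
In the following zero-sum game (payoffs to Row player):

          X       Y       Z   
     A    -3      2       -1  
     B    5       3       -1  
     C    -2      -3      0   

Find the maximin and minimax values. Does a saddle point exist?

Maximin = -1, Minimax = 0, Saddle: False

Work:
Row minimums: [-3, -1, -3] → maximin = -1
Column maximums: [5, 3, 0] → minimax = 0
No saddle point (maximin ≠ minimax). Mixed strategy needed.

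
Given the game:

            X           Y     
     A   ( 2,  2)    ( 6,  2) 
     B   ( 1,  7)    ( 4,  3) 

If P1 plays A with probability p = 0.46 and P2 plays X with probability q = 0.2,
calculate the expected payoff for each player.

E[P1] = 4.228, E[P2] = 2.972

Work:
E[P1] = p·q·π₁(A,X) + p·(1-q)·π₁(A,Y) + (1-p)·q·π₁(B,X) + (1-p)·(1-q)·π₁(B,Y)
= 0.46·0.2·2 + 0.46·0.8·6 + 0.54·0.2·1 + 0.54·0.8·4
= 4.228

E[P2] = 2.972 (similar calculation)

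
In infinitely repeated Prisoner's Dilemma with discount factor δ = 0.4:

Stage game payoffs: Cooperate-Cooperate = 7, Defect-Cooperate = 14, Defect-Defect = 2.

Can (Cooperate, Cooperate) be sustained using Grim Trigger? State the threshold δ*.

δ* = 0.5833; since δ = 0.4 < 0.5833, cooperation cannot be sustained

Work:
For Grim Trigger:
Cooperate forever: 7/(1-δ)
Defect then punished: 14 + 2·δ/(1-δ)
Need: 7/(1-δ) ≥ 14 + 2·δ/(1-δ)
Solving: δ ≥ (T-R)/(T-P) = (14-7)/(14-2) = 0.5833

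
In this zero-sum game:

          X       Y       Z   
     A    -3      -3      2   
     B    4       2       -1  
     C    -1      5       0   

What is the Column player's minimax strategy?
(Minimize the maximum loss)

Column should play Z, value = 2

Work:
Column player minimizes Row's maximum payoff:
Column X: max payoff to Row = 4
Column Y: max payoff to Row = 5
Column Z: max payoff to Row = 2
Minimum is 2, achieved by column Z.
Minimax strategy: Z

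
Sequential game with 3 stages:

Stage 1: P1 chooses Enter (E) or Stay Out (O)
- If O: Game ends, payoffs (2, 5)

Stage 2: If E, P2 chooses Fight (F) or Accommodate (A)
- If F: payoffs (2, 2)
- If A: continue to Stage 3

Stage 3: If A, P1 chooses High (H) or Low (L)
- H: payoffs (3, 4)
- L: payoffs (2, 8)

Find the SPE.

SPE: (E, A, H); Outcome (3, 4)

Work:
Stage 3: P1 chooses H (3 vs 2)
Stage 2: P2: F->2, A->4 (anticipating H). Choose A
Stage 1: P1: O->2, E->3 (anticipating A, H). Choose E
SPE path: E -> A -> H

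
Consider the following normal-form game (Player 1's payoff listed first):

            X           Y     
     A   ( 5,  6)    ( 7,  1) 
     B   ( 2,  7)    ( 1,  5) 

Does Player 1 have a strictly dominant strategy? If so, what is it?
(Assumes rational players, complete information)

Yes, Player 1's strictly dominant strategy is A

Work:
A strategy strictly dominates another if it gives a strictly higher payoff against every opponent action. Compare each pair of P1's strategies column-by-column:
  A vs B: [5 vs 2, 7 vs 1] → A strictly dominates B
  B vs A: [2 vs 5, 1 vs 7] → B does not strictly dominate A (column X: 2 ≤ 5)
A strictly dominates every other strategy → strictly dominant.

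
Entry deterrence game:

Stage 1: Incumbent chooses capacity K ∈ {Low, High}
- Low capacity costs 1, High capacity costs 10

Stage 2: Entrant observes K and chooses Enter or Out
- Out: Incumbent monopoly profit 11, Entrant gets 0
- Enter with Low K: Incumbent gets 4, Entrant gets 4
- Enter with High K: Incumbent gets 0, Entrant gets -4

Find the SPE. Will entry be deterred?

SPE: (Low, Enter|Low, Out|High); Entry not deterred. Incumbent net profit = 3, Entrant gets 4

Work:
After Low K: Entrant enters (4 > 0)
After High K: Entrant stays out (-4 < 0)
Incumbent: Low → 4−1=3, High → 11−10=1
Incumbent chooses Low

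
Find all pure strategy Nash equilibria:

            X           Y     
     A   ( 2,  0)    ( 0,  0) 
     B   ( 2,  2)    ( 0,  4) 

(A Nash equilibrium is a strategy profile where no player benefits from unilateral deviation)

Nash equilibrium: (A, X), (A, Y), (B, Y)

Work:
Best responses:
  P1 vs X: payoffs [2, 2] → best response A/B (payoff 2)
  P1 vs Y: payoffs [0, 0] → best response A/B (payoff 0)
  P2 vs A: payoffs [0, 0] → best response X/Y (payoff 0)
  P2 vs B: payoffs [2, 4] → best response Y (payoff 4)
Mutual best responses: (A,X), (A,Y), (B,Y) → Nash equilibria.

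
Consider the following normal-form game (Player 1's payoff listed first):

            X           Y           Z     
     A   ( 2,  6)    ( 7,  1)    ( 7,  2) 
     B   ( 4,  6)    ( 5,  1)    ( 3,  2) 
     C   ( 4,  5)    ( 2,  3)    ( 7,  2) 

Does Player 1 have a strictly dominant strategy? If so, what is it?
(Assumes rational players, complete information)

No strictly dominant strategy exists for Player 1

Work:
A strategy strictly dominates another if it gives a strictly higher payoff against every opponent action. Compare each pair of P1's strategies column-by-column:
  A vs B: [2 vs 4, 7 vs 5, 7 vs 3] → A does not strictly dominate B (column X: 2 ≤ 4)
  A vs C: [2 vs 4, 7 vs 2, 7 vs 7] → A does not strictly dominate C (column X: 2 ≤ 4)
  B vs A: [4 vs 2, 5 vs 7, 3 vs 7] → B does not strictly dominate A (column Y: 5 ≤ 7)
  B vs C: [4 vs 4, 5 vs 2, 3 vs 7] → B does not strictly dominate C (column X: 4 ≤ 4)
  C vs A: [4 vs 2, 2 vs 7, 7 vs 7] → C does not strictly dominate A (column Y: 2 ≤ 7)
  C vs B: [4 vs 4, 2 vs 5, 7 vs 3] → C does not strictly dominate B (column X: 4 ≤ 4)
No single strategy strictly dominates all others → no strictly dominant strategy.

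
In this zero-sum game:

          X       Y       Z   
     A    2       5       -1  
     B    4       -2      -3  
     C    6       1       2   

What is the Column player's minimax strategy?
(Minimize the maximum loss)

Column should play Z, value = 2

Work:
Column player minimizes Row's maximum payoff:
Column X: max payoff to Row = 6
Column Y: max payoff to Row = 5
Column Z: max payoff to Row = 2
Minimum is 2, achieved by column Z.
Minimax strategy: Z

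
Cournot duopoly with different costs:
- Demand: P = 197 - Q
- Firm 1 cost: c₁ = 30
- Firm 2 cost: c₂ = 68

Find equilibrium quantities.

q₁* = 68.33, q₂* = 30.33

Work:
Reaction: q₁ = (197 - 30 - q₂)/2
Reaction: q₂ = (197 - 68 - q₁)/2
Solve simultaneously:
q₁* = (197 - 2×30 + 68)/3 = 68.33
q₂* = (197 - 2×68 + 30)/3 = 30.33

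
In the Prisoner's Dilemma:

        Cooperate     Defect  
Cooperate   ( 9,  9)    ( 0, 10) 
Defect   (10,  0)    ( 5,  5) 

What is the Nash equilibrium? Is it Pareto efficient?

(Defect, Defect) is NE; not Pareto efficient

Work:
Defect dominates Cooperate for both players:
If P2 cooperates: Defect (10) > Cooperate (9)
If P2 defects: Defect (5) > Cooperate (0)
NE: (Defect, Defect) with payoff (5, 5)
But (Cooperate, Cooperate) = (9, 9) Pareto dominates (5, 5)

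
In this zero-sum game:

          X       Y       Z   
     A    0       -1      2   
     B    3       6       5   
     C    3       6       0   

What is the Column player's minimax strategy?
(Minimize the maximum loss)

Column should play X, value = 3

Work:
Column player minimizes Row's maximum payoff:
Column X: max payoff to Row = 3
Column Y: max payoff to Row = 6
Column Z: max payoff to Row = 5
Minimum is 3, achieved by column X.
Minimax strategy: X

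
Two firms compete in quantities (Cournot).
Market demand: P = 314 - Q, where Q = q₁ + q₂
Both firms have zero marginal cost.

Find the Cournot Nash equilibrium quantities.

q₁* = q₂* = 104.67; P* = 104.67

Work:
Profit: π_i = P·q_i = (a - q_i - q_j)·q_i
FOC: ∂π_i/∂q_i = a - 2q_i - q_j = 0
Reaction function: q_i = (314 - q_j)/2
Symmetry: q* = 314/3 = 104.67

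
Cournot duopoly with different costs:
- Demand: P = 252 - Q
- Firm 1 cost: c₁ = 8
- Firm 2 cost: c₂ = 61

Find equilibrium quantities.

q₁* = 99.0, q₂* = 46.0

Work:
Reaction: q₁ = (252 - 8 - q₂)/2
Reaction: q₂ = (252 - 61 - q₁)/2
Solve simultaneously:
q₁* = (252 - 2×8 + 61)/3 = 99.0
q₂* = (252 - 2×61 + 8)/3 = 46.0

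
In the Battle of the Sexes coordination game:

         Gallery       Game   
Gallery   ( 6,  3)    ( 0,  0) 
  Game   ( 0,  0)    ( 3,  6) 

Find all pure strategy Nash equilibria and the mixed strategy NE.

Pure NE: (Gallery, Gallery) and (Game, Game); Mixed NE: p = 0.6667, q = 0.3333

Work:
Check pure NE:
(Gallery, Gallery): (6, 3) - no unilateral deviation beneficial
(Game, Game): (3, 6) - no unilateral deviation beneficial
Mixed NE: P1 plays Gallery with p = 0.6667, P2 plays Gallery with q = 0.3333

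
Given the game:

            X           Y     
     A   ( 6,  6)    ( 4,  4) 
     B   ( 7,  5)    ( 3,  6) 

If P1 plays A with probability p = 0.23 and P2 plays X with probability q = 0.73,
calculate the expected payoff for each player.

E[P1] = 5.8142, E[P2] = 5.3137

Work:
E[P1] = p·q·π₁(A,X) + p·(1-q)·π₁(A,Y) + (1-p)·q·π₁(B,X) + (1-p)·(1-q)·π₁(B,Y)
= 0.23·0.73·6 + 0.23·0.27·4 + 0.77·0.73·7 + 0.77·0.27·3
= 5.8142

E[P2] = 5.3137 (similar calculation)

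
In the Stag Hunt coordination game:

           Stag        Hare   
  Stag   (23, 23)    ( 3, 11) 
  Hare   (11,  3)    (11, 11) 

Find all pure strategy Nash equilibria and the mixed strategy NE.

Pure NE: (Stag, Stag) and (Hare, Hare); Mixed NE: p = 0.4, q = 0.4

Work:
Check pure NE:
(Stag, Stag): (23, 23) - no unilateral deviation beneficial
(Hare, Hare): (11, 11) - no unilateral deviation beneficial
Mixed NE: P1 plays Stag with p = 0.4, P2 plays Stag with q = 0.4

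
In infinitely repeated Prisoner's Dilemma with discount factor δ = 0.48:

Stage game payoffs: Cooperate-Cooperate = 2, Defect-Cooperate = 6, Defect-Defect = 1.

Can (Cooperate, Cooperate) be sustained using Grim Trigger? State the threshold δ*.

δ* = 0.8; since δ = 0.48 < 0.8, cooperation cannot be sustained

Work:
For Grim Trigger:
Cooperate forever: 2/(1-δ)
Defect then punished: 6 + 1·δ/(1-δ)
Need: 2/(1-δ) ≥ 6 + 1·δ/(1-δ)
Solving: δ ≥ (T-R)/(T-P) = (6-2)/(6-1) = 0.8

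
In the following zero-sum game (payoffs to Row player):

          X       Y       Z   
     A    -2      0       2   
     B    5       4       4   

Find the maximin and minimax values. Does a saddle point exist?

Maximin = 4, Minimax = 4, Saddle: True

Work:
Row minimums: [-2, 4] → maximin = 4
Column maximums: [5, 4, 4] → minimax = 4
Saddle point exists! Game value = 4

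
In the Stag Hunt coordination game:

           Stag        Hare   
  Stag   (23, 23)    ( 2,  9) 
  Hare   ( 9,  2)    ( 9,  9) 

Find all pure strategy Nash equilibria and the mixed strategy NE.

Pure NE: (Stag, Stag) and (Hare, Hare); Mixed NE: p = 0.3333, q = 0.3333

Work:
Check pure NE:
(Stag, Stag): (23, 23) - no unilateral deviation beneficial
(Hare, Hare): (9, 9) - no unilateral deviation beneficial
Mixed NE: P1 plays Stag with p = 0.3333, P2 plays Stag with q = 0.3333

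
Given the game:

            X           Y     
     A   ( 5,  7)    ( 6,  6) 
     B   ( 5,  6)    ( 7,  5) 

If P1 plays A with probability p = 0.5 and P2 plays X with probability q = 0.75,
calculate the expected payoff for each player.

E[P1] = 5.375, E[P2] = 6.25

Work:
E[P1] = p·q·π₁(A,X) + p·(1-q)·π₁(A,Y) + (1-p)·q·π₁(B,X) + (1-p)·(1-q)·π₁(B,Y)
= 0.5·0.75·5 + 0.5·0.25·6 + 0.5·0.75·5 + 0.5·0.25·7
= 5.375

E[P2] = 6.25 (similar calculation)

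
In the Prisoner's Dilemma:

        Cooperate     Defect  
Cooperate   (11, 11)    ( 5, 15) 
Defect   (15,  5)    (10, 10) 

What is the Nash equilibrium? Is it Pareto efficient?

(Defect, Defect) is NE; not Pareto efficient

Work:
Defect dominates Cooperate for both players:
If P2 cooperates: Defect (15) > Cooperate (11)
If P2 defects: Defect (10) > Cooperate (5)
NE: (Defect, Defect) with payoff (10, 10)
But (Cooperate, Cooperate) = (11, 11) Pareto dominates (10, 10)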